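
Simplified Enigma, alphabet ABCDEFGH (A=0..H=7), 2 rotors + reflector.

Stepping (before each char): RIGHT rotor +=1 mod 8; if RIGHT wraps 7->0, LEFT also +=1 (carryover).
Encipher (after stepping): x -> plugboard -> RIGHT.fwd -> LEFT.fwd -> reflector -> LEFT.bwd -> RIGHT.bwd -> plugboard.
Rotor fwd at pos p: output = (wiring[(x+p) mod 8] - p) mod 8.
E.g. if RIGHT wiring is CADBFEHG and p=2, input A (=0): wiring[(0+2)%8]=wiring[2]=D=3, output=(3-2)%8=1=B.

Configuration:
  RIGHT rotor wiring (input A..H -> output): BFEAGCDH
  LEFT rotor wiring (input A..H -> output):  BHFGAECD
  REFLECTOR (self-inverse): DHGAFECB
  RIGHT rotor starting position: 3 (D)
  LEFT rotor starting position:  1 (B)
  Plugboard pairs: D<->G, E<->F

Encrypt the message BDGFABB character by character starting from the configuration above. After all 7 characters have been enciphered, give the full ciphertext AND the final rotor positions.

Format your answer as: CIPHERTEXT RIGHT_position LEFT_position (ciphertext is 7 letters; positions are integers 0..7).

Answer: DAHBHEE 2 2

Derivation:
Char 1 ('B'): step: R->4, L=1; B->plug->B->R->G->L->C->refl->G->L'->A->R'->G->plug->D
Char 2 ('D'): step: R->5, L=1; D->plug->G->R->D->L->H->refl->B->L'->F->R'->A->plug->A
Char 3 ('G'): step: R->6, L=1; G->plug->D->R->H->L->A->refl->D->L'->E->R'->H->plug->H
Char 4 ('F'): step: R->7, L=1; F->plug->E->R->B->L->E->refl->F->L'->C->R'->B->plug->B
Char 5 ('A'): step: R->0, L->2 (L advanced); A->plug->A->R->B->L->E->refl->F->L'->H->R'->H->plug->H
Char 6 ('B'): step: R->1, L=2; B->plug->B->R->D->L->C->refl->G->L'->C->R'->F->plug->E
Char 7 ('B'): step: R->2, L=2; B->plug->B->R->G->L->H->refl->B->L'->F->R'->F->plug->E
Final: ciphertext=DAHBHEE, RIGHT=2, LEFT=2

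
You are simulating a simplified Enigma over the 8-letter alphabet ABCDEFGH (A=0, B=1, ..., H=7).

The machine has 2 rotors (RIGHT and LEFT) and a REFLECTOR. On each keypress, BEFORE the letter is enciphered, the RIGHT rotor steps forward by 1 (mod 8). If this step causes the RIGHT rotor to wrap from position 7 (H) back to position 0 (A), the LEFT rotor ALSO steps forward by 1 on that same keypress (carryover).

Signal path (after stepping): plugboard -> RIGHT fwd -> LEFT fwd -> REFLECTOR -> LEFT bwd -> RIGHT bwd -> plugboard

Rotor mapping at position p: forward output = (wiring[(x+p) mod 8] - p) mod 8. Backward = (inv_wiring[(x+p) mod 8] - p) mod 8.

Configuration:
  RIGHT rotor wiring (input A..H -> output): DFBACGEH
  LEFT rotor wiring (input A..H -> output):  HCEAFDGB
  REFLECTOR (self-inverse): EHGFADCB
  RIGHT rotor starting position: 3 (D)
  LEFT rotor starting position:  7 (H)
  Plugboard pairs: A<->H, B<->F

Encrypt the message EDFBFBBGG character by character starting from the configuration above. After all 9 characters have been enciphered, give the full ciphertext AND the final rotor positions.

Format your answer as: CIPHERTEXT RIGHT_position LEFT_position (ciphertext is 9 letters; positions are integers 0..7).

Answer: AHHDGADCA 4 0

Derivation:
Char 1 ('E'): step: R->4, L=7; E->plug->E->R->H->L->H->refl->B->L'->E->R'->H->plug->A
Char 2 ('D'): step: R->5, L=7; D->plug->D->R->G->L->E->refl->A->L'->B->R'->A->plug->H
Char 3 ('F'): step: R->6, L=7; F->plug->B->R->B->L->A->refl->E->L'->G->R'->A->plug->H
Char 4 ('B'): step: R->7, L=7; B->plug->F->R->D->L->F->refl->D->L'->C->R'->D->plug->D
Char 5 ('F'): step: R->0, L->0 (L advanced); F->plug->B->R->F->L->D->refl->F->L'->E->R'->G->plug->G
Char 6 ('B'): step: R->1, L=0; B->plug->F->R->D->L->A->refl->E->L'->C->R'->H->plug->A
Char 7 ('B'): step: R->2, L=0; B->plug->F->R->F->L->D->refl->F->L'->E->R'->D->plug->D
Char 8 ('G'): step: R->3, L=0; G->plug->G->R->C->L->E->refl->A->L'->D->R'->C->plug->C
Char 9 ('G'): step: R->4, L=0; G->plug->G->R->F->L->D->refl->F->L'->E->R'->H->plug->A
Final: ciphertext=AHHDGADCA, RIGHT=4, LEFT=0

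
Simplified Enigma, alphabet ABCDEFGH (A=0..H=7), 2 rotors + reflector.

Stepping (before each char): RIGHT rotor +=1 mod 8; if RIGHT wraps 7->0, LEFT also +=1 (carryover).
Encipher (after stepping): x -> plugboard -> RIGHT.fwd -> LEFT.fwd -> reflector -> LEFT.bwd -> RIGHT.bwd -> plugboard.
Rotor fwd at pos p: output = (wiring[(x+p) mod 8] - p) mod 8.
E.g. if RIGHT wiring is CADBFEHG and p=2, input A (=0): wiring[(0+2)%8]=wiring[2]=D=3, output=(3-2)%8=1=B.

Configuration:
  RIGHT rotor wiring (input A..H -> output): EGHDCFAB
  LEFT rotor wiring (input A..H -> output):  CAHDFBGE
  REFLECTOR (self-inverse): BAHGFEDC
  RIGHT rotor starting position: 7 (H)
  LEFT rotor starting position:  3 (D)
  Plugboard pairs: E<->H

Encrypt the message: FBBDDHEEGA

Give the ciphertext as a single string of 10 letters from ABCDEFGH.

Char 1 ('F'): step: R->0, L->4 (L advanced); F->plug->F->R->F->L->E->refl->F->L'->B->R'->H->plug->E
Char 2 ('B'): step: R->1, L=4; B->plug->B->R->G->L->D->refl->G->L'->E->R'->E->plug->H
Char 3 ('B'): step: R->2, L=4; B->plug->B->R->B->L->F->refl->E->L'->F->R'->A->plug->A
Char 4 ('D'): step: R->3, L=4; D->plug->D->R->F->L->E->refl->F->L'->B->R'->F->plug->F
Char 5 ('D'): step: R->4, L=4; D->plug->D->R->F->L->E->refl->F->L'->B->R'->B->plug->B
Char 6 ('H'): step: R->5, L=4; H->plug->E->R->B->L->F->refl->E->L'->F->R'->H->plug->E
Char 7 ('E'): step: R->6, L=4; E->plug->H->R->H->L->H->refl->C->L'->C->R'->A->plug->A
Char 8 ('E'): step: R->7, L=4; E->plug->H->R->B->L->F->refl->E->L'->F->R'->B->plug->B
Char 9 ('G'): step: R->0, L->5 (L advanced); G->plug->G->R->A->L->E->refl->F->L'->D->R'->D->plug->D
Char 10 ('A'): step: R->1, L=5; A->plug->A->R->F->L->C->refl->H->L'->C->R'->C->plug->C

Answer: EHAFBEABDC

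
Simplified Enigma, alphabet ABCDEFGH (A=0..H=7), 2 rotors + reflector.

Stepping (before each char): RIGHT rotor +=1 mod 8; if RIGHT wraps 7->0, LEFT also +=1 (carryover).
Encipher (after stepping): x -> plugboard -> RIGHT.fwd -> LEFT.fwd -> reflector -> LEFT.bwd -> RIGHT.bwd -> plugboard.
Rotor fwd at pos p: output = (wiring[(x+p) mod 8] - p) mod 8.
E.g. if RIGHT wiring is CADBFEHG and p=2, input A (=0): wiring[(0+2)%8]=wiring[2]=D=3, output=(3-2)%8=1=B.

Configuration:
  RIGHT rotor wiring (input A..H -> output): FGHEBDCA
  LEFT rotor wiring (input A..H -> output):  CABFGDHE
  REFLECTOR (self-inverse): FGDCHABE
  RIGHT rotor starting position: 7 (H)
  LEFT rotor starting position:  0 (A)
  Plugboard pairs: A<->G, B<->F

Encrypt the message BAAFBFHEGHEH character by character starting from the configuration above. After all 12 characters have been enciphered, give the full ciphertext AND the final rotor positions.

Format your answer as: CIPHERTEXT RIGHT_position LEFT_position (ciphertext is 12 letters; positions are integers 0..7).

Answer: EGDHHACCEFFF 3 2

Derivation:
Char 1 ('B'): step: R->0, L->1 (L advanced); B->plug->F->R->D->L->F->refl->A->L'->B->R'->E->plug->E
Char 2 ('A'): step: R->1, L=1; A->plug->G->R->H->L->B->refl->G->L'->F->R'->A->plug->G
Char 3 ('A'): step: R->2, L=1; A->plug->G->R->D->L->F->refl->A->L'->B->R'->D->plug->D
Char 4 ('F'): step: R->3, L=1; F->plug->B->R->G->L->D->refl->C->L'->E->R'->H->plug->H
Char 5 ('B'): step: R->4, L=1; B->plug->F->R->C->L->E->refl->H->L'->A->R'->H->plug->H
Char 6 ('F'): step: R->5, L=1; F->plug->B->R->F->L->G->refl->B->L'->H->R'->G->plug->A
Char 7 ('H'): step: R->6, L=1; H->plug->H->R->F->L->G->refl->B->L'->H->R'->C->plug->C
Char 8 ('E'): step: R->7, L=1; E->plug->E->R->F->L->G->refl->B->L'->H->R'->C->plug->C
Char 9 ('G'): step: R->0, L->2 (L advanced); G->plug->A->R->F->L->C->refl->D->L'->B->R'->E->plug->E
Char 10 ('H'): step: R->1, L=2; H->plug->H->R->E->L->F->refl->A->L'->G->R'->B->plug->F
Char 11 ('E'): step: R->2, L=2; E->plug->E->R->A->L->H->refl->E->L'->C->R'->B->plug->F
Char 12 ('H'): step: R->3, L=2; H->plug->H->R->E->L->F->refl->A->L'->G->R'->B->plug->F
Final: ciphertext=EGDHHACCEFFF, RIGHT=3, LEFT=2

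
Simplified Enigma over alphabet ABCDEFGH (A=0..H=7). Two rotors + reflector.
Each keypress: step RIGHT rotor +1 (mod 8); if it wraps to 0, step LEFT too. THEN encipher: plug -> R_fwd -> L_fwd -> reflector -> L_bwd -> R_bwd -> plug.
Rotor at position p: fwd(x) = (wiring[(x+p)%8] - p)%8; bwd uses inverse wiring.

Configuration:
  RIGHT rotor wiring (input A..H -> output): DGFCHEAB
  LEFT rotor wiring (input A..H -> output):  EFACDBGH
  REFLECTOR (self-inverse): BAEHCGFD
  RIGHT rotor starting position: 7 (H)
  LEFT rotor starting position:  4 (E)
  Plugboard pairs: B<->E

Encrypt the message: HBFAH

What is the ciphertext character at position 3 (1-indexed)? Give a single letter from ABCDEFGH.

Char 1 ('H'): step: R->0, L->5 (L advanced); H->plug->H->R->B->L->B->refl->A->L'->E->R'->F->plug->F
Char 2 ('B'): step: R->1, L=5; B->plug->E->R->D->L->H->refl->D->L'->F->R'->A->plug->A
Char 3 ('F'): step: R->2, L=5; F->plug->F->R->H->L->G->refl->F->L'->G->R'->E->plug->B

B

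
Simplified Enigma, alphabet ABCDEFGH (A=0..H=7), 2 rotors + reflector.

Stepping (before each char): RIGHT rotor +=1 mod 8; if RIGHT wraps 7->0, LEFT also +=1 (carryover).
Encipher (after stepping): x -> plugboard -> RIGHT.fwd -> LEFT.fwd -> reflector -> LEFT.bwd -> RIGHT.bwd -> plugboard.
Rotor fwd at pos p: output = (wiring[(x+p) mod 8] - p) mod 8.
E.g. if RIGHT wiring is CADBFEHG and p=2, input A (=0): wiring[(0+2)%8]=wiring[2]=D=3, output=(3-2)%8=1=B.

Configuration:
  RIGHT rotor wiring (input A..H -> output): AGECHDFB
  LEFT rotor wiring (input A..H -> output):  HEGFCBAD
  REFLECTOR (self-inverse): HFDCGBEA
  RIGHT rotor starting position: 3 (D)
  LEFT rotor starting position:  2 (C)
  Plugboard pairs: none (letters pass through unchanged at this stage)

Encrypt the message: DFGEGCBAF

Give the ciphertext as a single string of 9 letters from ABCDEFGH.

Char 1 ('D'): step: R->4, L=2; D->plug->D->R->F->L->B->refl->F->L'->G->R'->H->plug->H
Char 2 ('F'): step: R->5, L=2; F->plug->F->R->H->L->C->refl->D->L'->B->R'->E->plug->E
Char 3 ('G'): step: R->6, L=2; G->plug->G->R->B->L->D->refl->C->L'->H->R'->A->plug->A
Char 4 ('E'): step: R->7, L=2; E->plug->E->R->D->L->H->refl->A->L'->C->R'->A->plug->A
Char 5 ('G'): step: R->0, L->3 (L advanced); G->plug->G->R->F->L->E->refl->G->L'->C->R'->D->plug->D
Char 6 ('C'): step: R->1, L=3; C->plug->C->R->B->L->H->refl->A->L'->E->R'->F->plug->F
Char 7 ('B'): step: R->2, L=3; B->plug->B->R->A->L->C->refl->D->L'->H->R'->F->plug->F
Char 8 ('A'): step: R->3, L=3; A->plug->A->R->H->L->D->refl->C->L'->A->R'->C->plug->C
Char 9 ('F'): step: R->4, L=3; F->plug->F->R->C->L->G->refl->E->L'->F->R'->D->plug->D

Answer: HEAADFFCD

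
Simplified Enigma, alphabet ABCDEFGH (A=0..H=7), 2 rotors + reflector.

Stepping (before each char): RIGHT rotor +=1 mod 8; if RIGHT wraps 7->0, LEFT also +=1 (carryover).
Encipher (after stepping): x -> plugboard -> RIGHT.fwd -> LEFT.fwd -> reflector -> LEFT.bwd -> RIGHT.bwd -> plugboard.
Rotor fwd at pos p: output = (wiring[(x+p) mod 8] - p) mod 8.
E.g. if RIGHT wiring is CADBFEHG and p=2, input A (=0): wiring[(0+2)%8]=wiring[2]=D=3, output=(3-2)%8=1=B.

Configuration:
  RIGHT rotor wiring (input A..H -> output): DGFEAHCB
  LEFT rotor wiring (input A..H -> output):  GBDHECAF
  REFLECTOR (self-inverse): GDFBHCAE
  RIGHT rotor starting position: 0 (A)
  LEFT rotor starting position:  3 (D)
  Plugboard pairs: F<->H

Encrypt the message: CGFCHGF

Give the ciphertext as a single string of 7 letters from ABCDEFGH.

Char 1 ('C'): step: R->1, L=3; C->plug->C->R->D->L->F->refl->C->L'->E->R'->B->plug->B
Char 2 ('G'): step: R->2, L=3; G->plug->G->R->B->L->B->refl->D->L'->F->R'->D->plug->D
Char 3 ('F'): step: R->3, L=3; F->plug->H->R->C->L->H->refl->E->L'->A->R'->F->plug->H
Char 4 ('C'): step: R->4, L=3; C->plug->C->R->G->L->G->refl->A->L'->H->R'->E->plug->E
Char 5 ('H'): step: R->5, L=3; H->plug->F->R->A->L->E->refl->H->L'->C->R'->A->plug->A
Char 6 ('G'): step: R->6, L=3; G->plug->G->R->C->L->H->refl->E->L'->A->R'->D->plug->D
Char 7 ('F'): step: R->7, L=3; F->plug->H->R->D->L->F->refl->C->L'->E->R'->B->plug->B

Answer: BDHEADB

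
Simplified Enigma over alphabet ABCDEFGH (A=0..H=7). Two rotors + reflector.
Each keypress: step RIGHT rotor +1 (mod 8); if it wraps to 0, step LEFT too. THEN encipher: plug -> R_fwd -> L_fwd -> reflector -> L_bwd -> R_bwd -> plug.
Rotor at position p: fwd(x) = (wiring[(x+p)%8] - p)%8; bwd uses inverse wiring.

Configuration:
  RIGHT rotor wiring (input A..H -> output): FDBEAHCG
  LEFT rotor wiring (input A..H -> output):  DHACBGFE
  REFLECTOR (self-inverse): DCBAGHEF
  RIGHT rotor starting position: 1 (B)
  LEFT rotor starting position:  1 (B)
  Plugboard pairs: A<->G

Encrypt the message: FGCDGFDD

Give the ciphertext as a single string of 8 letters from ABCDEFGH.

Answer: HCBBHCCG

Derivation:
Char 1 ('F'): step: R->2, L=1; F->plug->F->R->E->L->F->refl->H->L'->B->R'->H->plug->H
Char 2 ('G'): step: R->3, L=1; G->plug->A->R->B->L->H->refl->F->L'->E->R'->C->plug->C
Char 3 ('C'): step: R->4, L=1; C->plug->C->R->G->L->D->refl->A->L'->D->R'->B->plug->B
Char 4 ('D'): step: R->5, L=1; D->plug->D->R->A->L->G->refl->E->L'->F->R'->B->plug->B
Char 5 ('G'): step: R->6, L=1; G->plug->A->R->E->L->F->refl->H->L'->B->R'->H->plug->H
Char 6 ('F'): step: R->7, L=1; F->plug->F->R->B->L->H->refl->F->L'->E->R'->C->plug->C
Char 7 ('D'): step: R->0, L->2 (L advanced); D->plug->D->R->E->L->D->refl->A->L'->B->R'->C->plug->C
Char 8 ('D'): step: R->1, L=2; D->plug->D->R->H->L->F->refl->H->L'->C->R'->A->plug->G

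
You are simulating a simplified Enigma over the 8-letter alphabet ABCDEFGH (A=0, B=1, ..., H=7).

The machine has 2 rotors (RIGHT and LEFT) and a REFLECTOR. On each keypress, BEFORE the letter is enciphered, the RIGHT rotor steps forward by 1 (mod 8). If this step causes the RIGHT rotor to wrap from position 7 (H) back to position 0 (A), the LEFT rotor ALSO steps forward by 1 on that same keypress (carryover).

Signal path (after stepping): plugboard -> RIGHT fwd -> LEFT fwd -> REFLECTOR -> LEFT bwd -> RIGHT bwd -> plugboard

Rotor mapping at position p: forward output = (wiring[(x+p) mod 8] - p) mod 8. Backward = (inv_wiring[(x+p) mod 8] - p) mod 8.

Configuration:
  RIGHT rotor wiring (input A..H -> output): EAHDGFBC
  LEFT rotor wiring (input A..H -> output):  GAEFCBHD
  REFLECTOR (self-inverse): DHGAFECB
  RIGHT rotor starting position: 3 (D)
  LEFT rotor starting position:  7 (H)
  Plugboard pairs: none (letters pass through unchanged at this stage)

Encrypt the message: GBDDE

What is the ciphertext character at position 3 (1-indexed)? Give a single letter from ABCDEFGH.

Char 1 ('G'): step: R->4, L=7; G->plug->G->R->D->L->F->refl->E->L'->A->R'->E->plug->E
Char 2 ('B'): step: R->5, L=7; B->plug->B->R->E->L->G->refl->C->L'->G->R'->G->plug->G
Char 3 ('D'): step: R->6, L=7; D->plug->D->R->C->L->B->refl->H->L'->B->R'->E->plug->E

E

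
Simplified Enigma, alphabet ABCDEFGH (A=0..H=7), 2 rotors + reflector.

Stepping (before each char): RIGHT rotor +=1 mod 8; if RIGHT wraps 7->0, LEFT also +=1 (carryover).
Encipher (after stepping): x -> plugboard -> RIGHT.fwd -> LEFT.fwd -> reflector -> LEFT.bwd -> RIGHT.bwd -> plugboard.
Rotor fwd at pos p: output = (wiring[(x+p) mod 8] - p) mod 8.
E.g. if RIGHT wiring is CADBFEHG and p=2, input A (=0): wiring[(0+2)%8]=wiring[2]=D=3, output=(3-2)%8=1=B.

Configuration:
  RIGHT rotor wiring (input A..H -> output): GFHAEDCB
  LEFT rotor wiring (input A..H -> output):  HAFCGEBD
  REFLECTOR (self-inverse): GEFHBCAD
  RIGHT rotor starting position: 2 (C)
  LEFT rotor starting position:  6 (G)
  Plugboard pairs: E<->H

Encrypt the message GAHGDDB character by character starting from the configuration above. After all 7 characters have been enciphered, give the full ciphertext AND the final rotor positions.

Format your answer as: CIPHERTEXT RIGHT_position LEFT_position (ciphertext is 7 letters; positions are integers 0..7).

Answer: AECDGGC 1 7

Derivation:
Char 1 ('G'): step: R->3, L=6; G->plug->G->R->C->L->B->refl->E->L'->F->R'->A->plug->A
Char 2 ('A'): step: R->4, L=6; A->plug->A->R->A->L->D->refl->H->L'->E->R'->H->plug->E
Char 3 ('H'): step: R->5, L=6; H->plug->E->R->A->L->D->refl->H->L'->E->R'->C->plug->C
Char 4 ('G'): step: R->6, L=6; G->plug->G->R->G->L->A->refl->G->L'->H->R'->D->plug->D
Char 5 ('D'): step: R->7, L=6; D->plug->D->R->A->L->D->refl->H->L'->E->R'->G->plug->G
Char 6 ('D'): step: R->0, L->7 (L advanced); D->plug->D->R->A->L->E->refl->B->L'->C->R'->G->plug->G
Char 7 ('B'): step: R->1, L=7; B->plug->B->R->G->L->F->refl->C->L'->H->R'->C->plug->C
Final: ciphertext=AECDGGC, RIGHT=1, LEFT=7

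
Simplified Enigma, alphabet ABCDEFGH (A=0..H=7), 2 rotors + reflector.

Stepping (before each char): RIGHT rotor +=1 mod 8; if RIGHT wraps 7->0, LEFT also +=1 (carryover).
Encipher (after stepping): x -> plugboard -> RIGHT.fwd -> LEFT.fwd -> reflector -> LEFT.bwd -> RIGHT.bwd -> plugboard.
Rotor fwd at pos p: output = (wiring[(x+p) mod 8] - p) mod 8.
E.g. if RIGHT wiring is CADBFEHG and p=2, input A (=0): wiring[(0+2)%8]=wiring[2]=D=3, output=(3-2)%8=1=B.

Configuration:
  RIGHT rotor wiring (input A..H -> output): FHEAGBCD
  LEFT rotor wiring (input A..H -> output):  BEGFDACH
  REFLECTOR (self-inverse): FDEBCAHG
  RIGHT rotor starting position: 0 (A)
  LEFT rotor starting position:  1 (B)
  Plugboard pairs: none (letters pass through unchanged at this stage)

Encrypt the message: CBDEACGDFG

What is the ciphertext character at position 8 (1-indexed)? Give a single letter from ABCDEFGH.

Char 1 ('C'): step: R->1, L=1; C->plug->C->R->H->L->A->refl->F->L'->B->R'->F->plug->F
Char 2 ('B'): step: R->2, L=1; B->plug->B->R->G->L->G->refl->H->L'->E->R'->C->plug->C
Char 3 ('D'): step: R->3, L=1; D->plug->D->R->H->L->A->refl->F->L'->B->R'->H->plug->H
Char 4 ('E'): step: R->4, L=1; E->plug->E->R->B->L->F->refl->A->L'->H->R'->D->plug->D
Char 5 ('A'): step: R->5, L=1; A->plug->A->R->E->L->H->refl->G->L'->G->R'->C->plug->C
Char 6 ('C'): step: R->6, L=1; C->plug->C->R->H->L->A->refl->F->L'->B->R'->D->plug->D
Char 7 ('G'): step: R->7, L=1; G->plug->G->R->C->L->E->refl->C->L'->D->R'->H->plug->H
Char 8 ('D'): step: R->0, L->2 (L advanced); D->plug->D->R->A->L->E->refl->C->L'->H->R'->B->plug->B

B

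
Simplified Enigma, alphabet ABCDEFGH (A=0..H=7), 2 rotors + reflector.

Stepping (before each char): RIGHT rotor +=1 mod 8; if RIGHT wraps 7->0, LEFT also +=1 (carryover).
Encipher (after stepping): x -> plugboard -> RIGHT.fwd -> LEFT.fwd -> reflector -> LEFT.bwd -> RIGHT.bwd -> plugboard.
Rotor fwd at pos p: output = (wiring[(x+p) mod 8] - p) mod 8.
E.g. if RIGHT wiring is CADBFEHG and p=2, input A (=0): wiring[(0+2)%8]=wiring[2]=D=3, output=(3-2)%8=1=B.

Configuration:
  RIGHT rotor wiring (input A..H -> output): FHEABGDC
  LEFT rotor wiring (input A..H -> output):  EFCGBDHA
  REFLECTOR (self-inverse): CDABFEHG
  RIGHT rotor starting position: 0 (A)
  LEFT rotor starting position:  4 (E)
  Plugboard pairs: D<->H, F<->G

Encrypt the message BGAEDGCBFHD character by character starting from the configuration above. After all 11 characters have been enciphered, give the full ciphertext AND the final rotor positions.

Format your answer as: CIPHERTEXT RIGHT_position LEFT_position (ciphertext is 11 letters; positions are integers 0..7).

Answer: HFGHGAAADEF 3 5

Derivation:
Char 1 ('B'): step: R->1, L=4; B->plug->B->R->D->L->E->refl->F->L'->A->R'->D->plug->H
Char 2 ('G'): step: R->2, L=4; G->plug->F->R->A->L->F->refl->E->L'->D->R'->G->plug->F
Char 3 ('A'): step: R->3, L=4; A->plug->A->R->F->L->B->refl->D->L'->C->R'->F->plug->G
Char 4 ('E'): step: R->4, L=4; E->plug->E->R->B->L->H->refl->G->L'->G->R'->D->plug->H
Char 5 ('D'): step: R->5, L=4; D->plug->H->R->E->L->A->refl->C->L'->H->R'->F->plug->G
Char 6 ('G'): step: R->6, L=4; G->plug->F->R->C->L->D->refl->B->L'->F->R'->A->plug->A
Char 7 ('C'): step: R->7, L=4; C->plug->C->R->A->L->F->refl->E->L'->D->R'->A->plug->A
Char 8 ('B'): step: R->0, L->5 (L advanced); B->plug->B->R->H->L->E->refl->F->L'->F->R'->A->plug->A
Char 9 ('F'): step: R->1, L=5; F->plug->G->R->B->L->C->refl->A->L'->E->R'->H->plug->D
Char 10 ('H'): step: R->2, L=5; H->plug->D->R->E->L->A->refl->C->L'->B->R'->E->plug->E
Char 11 ('D'): step: R->3, L=5; D->plug->H->R->B->L->C->refl->A->L'->E->R'->G->plug->F
Final: ciphertext=HFGHGAAADEF, RIGHT=3, LEFT=5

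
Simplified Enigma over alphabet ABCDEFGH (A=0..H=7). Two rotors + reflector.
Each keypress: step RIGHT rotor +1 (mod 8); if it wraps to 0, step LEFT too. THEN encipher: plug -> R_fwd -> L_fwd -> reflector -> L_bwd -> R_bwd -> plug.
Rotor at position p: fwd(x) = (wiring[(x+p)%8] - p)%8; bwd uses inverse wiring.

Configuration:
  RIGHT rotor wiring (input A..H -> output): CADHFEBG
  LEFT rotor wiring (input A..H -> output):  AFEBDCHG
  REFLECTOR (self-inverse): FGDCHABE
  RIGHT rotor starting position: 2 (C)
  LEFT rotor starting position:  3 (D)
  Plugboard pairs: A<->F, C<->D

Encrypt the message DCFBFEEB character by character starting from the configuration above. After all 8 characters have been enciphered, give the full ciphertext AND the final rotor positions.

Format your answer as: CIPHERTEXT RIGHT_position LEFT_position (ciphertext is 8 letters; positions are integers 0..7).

Answer: GHHGEGBF 2 4

Derivation:
Char 1 ('D'): step: R->3, L=3; D->plug->C->R->B->L->A->refl->F->L'->F->R'->G->plug->G
Char 2 ('C'): step: R->4, L=3; C->plug->D->R->C->L->H->refl->E->L'->D->R'->H->plug->H
Char 3 ('F'): step: R->5, L=3; F->plug->A->R->H->L->B->refl->G->L'->A->R'->H->plug->H
Char 4 ('B'): step: R->6, L=3; B->plug->B->R->A->L->G->refl->B->L'->H->R'->G->plug->G
Char 5 ('F'): step: R->7, L=3; F->plug->A->R->H->L->B->refl->G->L'->A->R'->E->plug->E
Char 6 ('E'): step: R->0, L->4 (L advanced); E->plug->E->R->F->L->B->refl->G->L'->B->R'->G->plug->G
Char 7 ('E'): step: R->1, L=4; E->plug->E->R->D->L->C->refl->D->L'->C->R'->B->plug->B
Char 8 ('B'): step: R->2, L=4; B->plug->B->R->F->L->B->refl->G->L'->B->R'->A->plug->F
Final: ciphertext=GHHGEGBF, RIGHT=2, LEFT=4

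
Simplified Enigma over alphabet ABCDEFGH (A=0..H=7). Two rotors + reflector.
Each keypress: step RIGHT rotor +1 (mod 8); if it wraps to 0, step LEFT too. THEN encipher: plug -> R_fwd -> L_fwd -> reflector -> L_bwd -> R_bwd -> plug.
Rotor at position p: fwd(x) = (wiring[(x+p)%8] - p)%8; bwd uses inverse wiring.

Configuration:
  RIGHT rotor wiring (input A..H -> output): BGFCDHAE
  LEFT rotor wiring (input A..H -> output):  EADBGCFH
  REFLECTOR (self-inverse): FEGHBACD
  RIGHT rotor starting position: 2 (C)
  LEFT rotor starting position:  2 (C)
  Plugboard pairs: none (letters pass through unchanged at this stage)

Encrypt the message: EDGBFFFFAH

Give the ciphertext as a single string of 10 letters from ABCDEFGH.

Answer: CFBEHBECFA

Derivation:
Char 1 ('E'): step: R->3, L=2; E->plug->E->R->B->L->H->refl->D->L'->E->R'->C->plug->C
Char 2 ('D'): step: R->4, L=2; D->plug->D->R->A->L->B->refl->E->L'->C->R'->F->plug->F
Char 3 ('G'): step: R->5, L=2; G->plug->G->R->F->L->F->refl->A->L'->D->R'->B->plug->B
Char 4 ('B'): step: R->6, L=2; B->plug->B->R->G->L->C->refl->G->L'->H->R'->E->plug->E
Char 5 ('F'): step: R->7, L=2; F->plug->F->R->E->L->D->refl->H->L'->B->R'->H->plug->H
Char 6 ('F'): step: R->0, L->3 (L advanced); F->plug->F->R->H->L->A->refl->F->L'->G->R'->B->plug->B
Char 7 ('F'): step: R->1, L=3; F->plug->F->R->H->L->A->refl->F->L'->G->R'->E->plug->E
Char 8 ('F'): step: R->2, L=3; F->plug->F->R->C->L->H->refl->D->L'->B->R'->C->plug->C
Char 9 ('A'): step: R->3, L=3; A->plug->A->R->H->L->A->refl->F->L'->G->R'->F->plug->F
Char 10 ('H'): step: R->4, L=3; H->plug->H->R->G->L->F->refl->A->L'->H->R'->A->plug->A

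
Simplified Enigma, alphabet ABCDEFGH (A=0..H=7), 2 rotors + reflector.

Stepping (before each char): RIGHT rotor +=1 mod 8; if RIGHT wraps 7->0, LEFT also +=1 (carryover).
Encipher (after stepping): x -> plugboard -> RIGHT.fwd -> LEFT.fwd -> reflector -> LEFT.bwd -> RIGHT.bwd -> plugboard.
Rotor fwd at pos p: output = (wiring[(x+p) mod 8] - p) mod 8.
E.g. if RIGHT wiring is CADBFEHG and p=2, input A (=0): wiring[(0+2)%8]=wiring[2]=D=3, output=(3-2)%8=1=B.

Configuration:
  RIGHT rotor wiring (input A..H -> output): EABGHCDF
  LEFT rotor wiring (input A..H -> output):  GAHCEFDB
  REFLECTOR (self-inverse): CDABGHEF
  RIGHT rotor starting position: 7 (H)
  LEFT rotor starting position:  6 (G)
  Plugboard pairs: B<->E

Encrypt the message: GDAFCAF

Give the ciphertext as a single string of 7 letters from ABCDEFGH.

Char 1 ('G'): step: R->0, L->7 (L advanced); G->plug->G->R->D->L->A->refl->C->L'->A->R'->B->plug->E
Char 2 ('D'): step: R->1, L=7; D->plug->D->R->G->L->G->refl->E->L'->H->R'->A->plug->A
Char 3 ('A'): step: R->2, L=7; A->plug->A->R->H->L->E->refl->G->L'->G->R'->H->plug->H
Char 4 ('F'): step: R->3, L=7; F->plug->F->R->B->L->H->refl->F->L'->F->R'->G->plug->G
Char 5 ('C'): step: R->4, L=7; C->plug->C->R->H->L->E->refl->G->L'->G->R'->B->plug->E
Char 6 ('A'): step: R->5, L=7; A->plug->A->R->F->L->F->refl->H->L'->B->R'->G->plug->G
Char 7 ('F'): step: R->6, L=7; F->plug->F->R->A->L->C->refl->A->L'->D->R'->E->plug->B

Answer: EAHGEGB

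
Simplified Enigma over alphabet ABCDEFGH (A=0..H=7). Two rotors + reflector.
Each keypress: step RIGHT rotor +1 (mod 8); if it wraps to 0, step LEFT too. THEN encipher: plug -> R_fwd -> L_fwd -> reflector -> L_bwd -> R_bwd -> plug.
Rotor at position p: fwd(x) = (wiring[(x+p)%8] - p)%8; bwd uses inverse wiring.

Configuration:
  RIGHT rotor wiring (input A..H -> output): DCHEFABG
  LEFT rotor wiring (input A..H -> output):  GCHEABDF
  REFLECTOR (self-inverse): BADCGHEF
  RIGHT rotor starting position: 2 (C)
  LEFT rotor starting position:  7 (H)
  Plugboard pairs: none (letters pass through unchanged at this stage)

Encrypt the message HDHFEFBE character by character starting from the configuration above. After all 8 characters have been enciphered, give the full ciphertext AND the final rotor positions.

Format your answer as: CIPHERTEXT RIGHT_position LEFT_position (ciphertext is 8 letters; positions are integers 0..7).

Char 1 ('H'): step: R->3, L=7; H->plug->H->R->E->L->F->refl->H->L'->B->R'->A->plug->A
Char 2 ('D'): step: R->4, L=7; D->plug->D->R->C->L->D->refl->C->L'->G->R'->F->plug->F
Char 3 ('H'): step: R->5, L=7; H->plug->H->R->A->L->G->refl->E->L'->H->R'->G->plug->G
Char 4 ('F'): step: R->6, L=7; F->plug->F->R->G->L->C->refl->D->L'->C->R'->H->plug->H
Char 5 ('E'): step: R->7, L=7; E->plug->E->R->F->L->B->refl->A->L'->D->R'->C->plug->C
Char 6 ('F'): step: R->0, L->0 (L advanced); F->plug->F->R->A->L->G->refl->E->L'->D->R'->A->plug->A
Char 7 ('B'): step: R->1, L=0; B->plug->B->R->G->L->D->refl->C->L'->B->R'->A->plug->A
Char 8 ('E'): step: R->2, L=0; E->plug->E->R->H->L->F->refl->H->L'->C->R'->B->plug->B
Final: ciphertext=AFGHCAAB, RIGHT=2, LEFT=0

Answer: AFGHCAAB 2 0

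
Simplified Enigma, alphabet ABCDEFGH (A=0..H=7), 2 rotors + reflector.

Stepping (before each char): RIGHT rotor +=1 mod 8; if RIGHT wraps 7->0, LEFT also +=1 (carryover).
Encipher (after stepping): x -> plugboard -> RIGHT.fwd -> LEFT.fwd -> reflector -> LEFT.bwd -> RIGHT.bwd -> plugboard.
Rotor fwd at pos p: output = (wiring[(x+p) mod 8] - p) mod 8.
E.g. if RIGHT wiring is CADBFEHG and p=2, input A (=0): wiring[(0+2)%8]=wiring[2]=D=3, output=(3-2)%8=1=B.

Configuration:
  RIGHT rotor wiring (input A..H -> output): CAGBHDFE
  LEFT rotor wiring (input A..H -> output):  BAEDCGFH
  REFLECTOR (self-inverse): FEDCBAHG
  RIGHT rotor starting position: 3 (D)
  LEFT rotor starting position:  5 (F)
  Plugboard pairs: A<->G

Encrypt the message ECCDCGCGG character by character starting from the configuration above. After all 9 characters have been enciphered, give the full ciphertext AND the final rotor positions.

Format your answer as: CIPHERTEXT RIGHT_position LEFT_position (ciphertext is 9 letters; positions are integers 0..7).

Char 1 ('E'): step: R->4, L=5; E->plug->E->R->G->L->G->refl->H->L'->F->R'->H->plug->H
Char 2 ('C'): step: R->5, L=5; C->plug->C->R->H->L->F->refl->A->L'->B->R'->F->plug->F
Char 3 ('C'): step: R->6, L=5; C->plug->C->R->E->L->D->refl->C->L'->C->R'->D->plug->D
Char 4 ('D'): step: R->7, L=5; D->plug->D->R->H->L->F->refl->A->L'->B->R'->C->plug->C
Char 5 ('C'): step: R->0, L->6 (L advanced); C->plug->C->R->G->L->E->refl->B->L'->B->R'->D->plug->D
Char 6 ('G'): step: R->1, L=6; G->plug->A->R->H->L->A->refl->F->L'->F->R'->B->plug->B
Char 7 ('C'): step: R->2, L=6; C->plug->C->R->F->L->F->refl->A->L'->H->R'->B->plug->B
Char 8 ('G'): step: R->3, L=6; G->plug->A->R->G->L->E->refl->B->L'->B->R'->E->plug->E
Char 9 ('G'): step: R->4, L=6; G->plug->A->R->D->L->C->refl->D->L'->C->R'->G->plug->A
Final: ciphertext=HFDCDBBEA, RIGHT=4, LEFT=6

Answer: HFDCDBBEA 4 6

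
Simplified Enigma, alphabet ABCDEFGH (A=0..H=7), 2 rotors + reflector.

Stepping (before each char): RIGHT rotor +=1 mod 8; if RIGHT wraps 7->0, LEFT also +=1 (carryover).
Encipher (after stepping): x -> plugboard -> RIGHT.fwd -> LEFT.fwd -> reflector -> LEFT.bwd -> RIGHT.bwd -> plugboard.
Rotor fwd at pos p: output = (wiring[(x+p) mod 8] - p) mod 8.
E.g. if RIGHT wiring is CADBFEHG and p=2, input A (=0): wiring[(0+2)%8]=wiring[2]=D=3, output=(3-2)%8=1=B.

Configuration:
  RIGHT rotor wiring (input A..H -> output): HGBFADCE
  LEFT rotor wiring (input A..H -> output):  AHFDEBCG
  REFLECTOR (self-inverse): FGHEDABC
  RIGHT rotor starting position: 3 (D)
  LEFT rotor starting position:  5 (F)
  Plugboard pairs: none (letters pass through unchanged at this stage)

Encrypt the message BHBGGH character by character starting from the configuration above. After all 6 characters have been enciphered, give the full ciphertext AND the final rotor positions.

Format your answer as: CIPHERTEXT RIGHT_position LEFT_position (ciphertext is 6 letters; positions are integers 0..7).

Char 1 ('B'): step: R->4, L=5; B->plug->B->R->H->L->H->refl->C->L'->E->R'->A->plug->A
Char 2 ('H'): step: R->5, L=5; H->plug->H->R->D->L->D->refl->E->L'->A->R'->G->plug->G
Char 3 ('B'): step: R->6, L=5; B->plug->B->R->G->L->G->refl->B->L'->C->R'->G->plug->G
Char 4 ('G'): step: R->7, L=5; G->plug->G->R->E->L->C->refl->H->L'->H->R'->C->plug->C
Char 5 ('G'): step: R->0, L->6 (L advanced); G->plug->G->R->C->L->C->refl->H->L'->E->R'->H->plug->H
Char 6 ('H'): step: R->1, L=6; H->plug->H->R->G->L->G->refl->B->L'->D->R'->G->plug->G
Final: ciphertext=AGGCHG, RIGHT=1, LEFT=6

Answer: AGGCHG 1 6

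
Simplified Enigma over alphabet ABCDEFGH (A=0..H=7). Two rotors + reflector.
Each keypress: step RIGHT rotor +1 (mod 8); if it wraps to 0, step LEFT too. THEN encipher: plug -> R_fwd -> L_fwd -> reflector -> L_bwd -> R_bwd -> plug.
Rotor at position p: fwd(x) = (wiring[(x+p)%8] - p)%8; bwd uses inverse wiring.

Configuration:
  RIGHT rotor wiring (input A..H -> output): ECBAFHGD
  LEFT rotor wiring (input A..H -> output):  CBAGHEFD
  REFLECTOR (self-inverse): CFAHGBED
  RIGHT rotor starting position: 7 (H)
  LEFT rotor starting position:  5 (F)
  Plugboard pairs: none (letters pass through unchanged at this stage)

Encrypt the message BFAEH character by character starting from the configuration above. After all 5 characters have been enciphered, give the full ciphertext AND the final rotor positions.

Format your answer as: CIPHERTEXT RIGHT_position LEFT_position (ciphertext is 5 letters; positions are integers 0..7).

Char 1 ('B'): step: R->0, L->6 (L advanced); B->plug->B->R->C->L->E->refl->G->L'->H->R'->F->plug->F
Char 2 ('F'): step: R->1, L=6; F->plug->F->R->F->L->A->refl->C->L'->E->R'->D->plug->D
Char 3 ('A'): step: R->2, L=6; A->plug->A->R->H->L->G->refl->E->L'->C->R'->G->plug->G
Char 4 ('E'): step: R->3, L=6; E->plug->E->R->A->L->H->refl->D->L'->D->R'->D->plug->D
Char 5 ('H'): step: R->4, L=6; H->plug->H->R->E->L->C->refl->A->L'->F->R'->G->plug->G
Final: ciphertext=FDGDG, RIGHT=4, LEFT=6

Answer: FDGDG 4 6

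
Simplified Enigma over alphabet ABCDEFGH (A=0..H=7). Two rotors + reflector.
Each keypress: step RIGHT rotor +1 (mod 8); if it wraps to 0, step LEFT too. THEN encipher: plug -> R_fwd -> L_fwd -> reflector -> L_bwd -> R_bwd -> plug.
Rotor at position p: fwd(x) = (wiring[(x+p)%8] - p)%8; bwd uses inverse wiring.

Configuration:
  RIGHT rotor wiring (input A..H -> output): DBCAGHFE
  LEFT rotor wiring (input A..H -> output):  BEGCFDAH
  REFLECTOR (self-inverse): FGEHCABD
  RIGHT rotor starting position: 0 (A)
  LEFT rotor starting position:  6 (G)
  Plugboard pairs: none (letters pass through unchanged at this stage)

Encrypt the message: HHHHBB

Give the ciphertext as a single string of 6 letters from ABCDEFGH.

Answer: ECCEFF

Derivation:
Char 1 ('H'): step: R->1, L=6; H->plug->H->R->C->L->D->refl->H->L'->G->R'->E->plug->E
Char 2 ('H'): step: R->2, L=6; H->plug->H->R->H->L->F->refl->A->L'->E->R'->C->plug->C
Char 3 ('H'): step: R->3, L=6; H->plug->H->R->H->L->F->refl->A->L'->E->R'->C->plug->C
Char 4 ('H'): step: R->4, L=6; H->plug->H->R->E->L->A->refl->F->L'->H->R'->E->plug->E
Char 5 ('B'): step: R->5, L=6; B->plug->B->R->A->L->C->refl->E->L'->F->R'->F->plug->F
Char 6 ('B'): step: R->6, L=6; B->plug->B->R->G->L->H->refl->D->L'->C->R'->F->plug->F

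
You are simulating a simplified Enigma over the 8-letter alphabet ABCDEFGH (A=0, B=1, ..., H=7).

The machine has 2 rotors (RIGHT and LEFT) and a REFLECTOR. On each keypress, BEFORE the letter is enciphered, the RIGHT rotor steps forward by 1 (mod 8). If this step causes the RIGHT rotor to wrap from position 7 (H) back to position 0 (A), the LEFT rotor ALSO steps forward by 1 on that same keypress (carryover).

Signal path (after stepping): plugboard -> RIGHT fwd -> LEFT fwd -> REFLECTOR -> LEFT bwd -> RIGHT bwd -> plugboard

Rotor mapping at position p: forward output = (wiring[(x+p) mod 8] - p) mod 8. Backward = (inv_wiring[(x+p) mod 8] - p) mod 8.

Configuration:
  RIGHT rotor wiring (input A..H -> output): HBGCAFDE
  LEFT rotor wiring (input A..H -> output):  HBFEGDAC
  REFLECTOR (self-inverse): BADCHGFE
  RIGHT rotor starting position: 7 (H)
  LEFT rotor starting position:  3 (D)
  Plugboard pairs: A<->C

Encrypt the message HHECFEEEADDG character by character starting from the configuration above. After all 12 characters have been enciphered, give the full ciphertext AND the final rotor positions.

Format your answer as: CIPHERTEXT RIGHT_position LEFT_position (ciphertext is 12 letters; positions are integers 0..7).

Char 1 ('H'): step: R->0, L->4 (L advanced); H->plug->H->R->E->L->D->refl->C->L'->A->R'->E->plug->E
Char 2 ('H'): step: R->1, L=4; H->plug->H->R->G->L->B->refl->A->L'->H->R'->D->plug->D
Char 3 ('E'): step: R->2, L=4; E->plug->E->R->B->L->H->refl->E->L'->C->R'->F->plug->F
Char 4 ('C'): step: R->3, L=4; C->plug->A->R->H->L->A->refl->B->L'->G->R'->G->plug->G
Char 5 ('F'): step: R->4, L=4; F->plug->F->R->F->L->F->refl->G->L'->D->R'->E->plug->E
Char 6 ('E'): step: R->5, L=4; E->plug->E->R->E->L->D->refl->C->L'->A->R'->A->plug->C
Char 7 ('E'): step: R->6, L=4; E->plug->E->R->A->L->C->refl->D->L'->E->R'->F->plug->F
Char 8 ('E'): step: R->7, L=4; E->plug->E->R->D->L->G->refl->F->L'->F->R'->A->plug->C
Char 9 ('A'): step: R->0, L->5 (L advanced); A->plug->C->R->G->L->H->refl->E->L'->E->R'->H->plug->H
Char 10 ('D'): step: R->1, L=5; D->plug->D->R->H->L->B->refl->A->L'->F->R'->B->plug->B
Char 11 ('D'): step: R->2, L=5; D->plug->D->R->D->L->C->refl->D->L'->B->R'->E->plug->E
Char 12 ('G'): step: R->3, L=5; G->plug->G->R->G->L->H->refl->E->L'->E->R'->F->plug->F
Final: ciphertext=EDFGECFCHBEF, RIGHT=3, LEFT=5

Answer: EDFGECFCHBEF 3 5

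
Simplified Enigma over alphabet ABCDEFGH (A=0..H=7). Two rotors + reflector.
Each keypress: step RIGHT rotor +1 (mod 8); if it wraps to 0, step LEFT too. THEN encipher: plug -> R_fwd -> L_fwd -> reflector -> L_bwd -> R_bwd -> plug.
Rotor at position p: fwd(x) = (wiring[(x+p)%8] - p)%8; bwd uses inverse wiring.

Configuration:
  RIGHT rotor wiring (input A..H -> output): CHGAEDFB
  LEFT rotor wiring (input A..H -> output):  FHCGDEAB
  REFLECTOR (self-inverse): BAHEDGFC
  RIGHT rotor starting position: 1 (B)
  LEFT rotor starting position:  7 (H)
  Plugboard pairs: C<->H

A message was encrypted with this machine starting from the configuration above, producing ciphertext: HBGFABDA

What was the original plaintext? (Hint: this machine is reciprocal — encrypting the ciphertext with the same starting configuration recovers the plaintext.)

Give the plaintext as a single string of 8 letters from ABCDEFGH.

Char 1 ('H'): step: R->2, L=7; H->plug->C->R->C->L->A->refl->B->L'->H->R'->F->plug->F
Char 2 ('B'): step: R->3, L=7; B->plug->B->R->B->L->G->refl->F->L'->G->R'->E->plug->E
Char 3 ('G'): step: R->4, L=7; G->plug->G->R->C->L->A->refl->B->L'->H->R'->B->plug->B
Char 4 ('F'): step: R->5, L=7; F->plug->F->R->B->L->G->refl->F->L'->G->R'->A->plug->A
Char 5 ('A'): step: R->6, L=7; A->plug->A->R->H->L->B->refl->A->L'->C->R'->F->plug->F
Char 6 ('B'): step: R->7, L=7; B->plug->B->R->D->L->D->refl->E->L'->F->R'->F->plug->F
Char 7 ('D'): step: R->0, L->0 (L advanced); D->plug->D->R->A->L->F->refl->G->L'->D->R'->F->plug->F
Char 8 ('A'): step: R->1, L=0; A->plug->A->R->G->L->A->refl->B->L'->H->R'->C->plug->H

Answer: FEBAFFFH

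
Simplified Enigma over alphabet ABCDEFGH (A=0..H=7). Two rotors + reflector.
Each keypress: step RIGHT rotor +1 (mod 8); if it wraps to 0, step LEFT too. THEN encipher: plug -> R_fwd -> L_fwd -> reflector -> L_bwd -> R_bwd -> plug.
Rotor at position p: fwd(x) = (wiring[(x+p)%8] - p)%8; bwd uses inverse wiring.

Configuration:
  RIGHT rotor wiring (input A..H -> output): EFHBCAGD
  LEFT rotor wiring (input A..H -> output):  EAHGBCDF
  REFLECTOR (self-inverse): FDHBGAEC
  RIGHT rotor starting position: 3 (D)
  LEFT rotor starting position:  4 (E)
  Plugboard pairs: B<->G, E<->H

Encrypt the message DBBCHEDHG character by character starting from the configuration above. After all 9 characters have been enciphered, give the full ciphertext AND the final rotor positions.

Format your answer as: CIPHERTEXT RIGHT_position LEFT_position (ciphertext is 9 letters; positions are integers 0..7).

Answer: CHAFFFHBA 4 5

Derivation:
Char 1 ('D'): step: R->4, L=4; D->plug->D->R->H->L->C->refl->H->L'->C->R'->C->plug->C
Char 2 ('B'): step: R->5, L=4; B->plug->G->R->E->L->A->refl->F->L'->A->R'->E->plug->H
Char 3 ('B'): step: R->6, L=4; B->plug->G->R->E->L->A->refl->F->L'->A->R'->A->plug->A
Char 4 ('C'): step: R->7, L=4; C->plug->C->R->G->L->D->refl->B->L'->D->R'->F->plug->F
Char 5 ('H'): step: R->0, L->5 (L advanced); H->plug->E->R->C->L->A->refl->F->L'->A->R'->F->plug->F
Char 6 ('E'): step: R->1, L=5; E->plug->H->R->D->L->H->refl->C->L'->F->R'->F->plug->F
Char 7 ('D'): step: R->2, L=5; D->plug->D->R->G->L->B->refl->D->L'->E->R'->E->plug->H
Char 8 ('H'): step: R->3, L=5; H->plug->E->R->A->L->F->refl->A->L'->C->R'->G->plug->B
Char 9 ('G'): step: R->4, L=5; G->plug->B->R->E->L->D->refl->B->L'->G->R'->A->plug->A
Final: ciphertext=CHAFFFHBA, RIGHT=4, LEFT=5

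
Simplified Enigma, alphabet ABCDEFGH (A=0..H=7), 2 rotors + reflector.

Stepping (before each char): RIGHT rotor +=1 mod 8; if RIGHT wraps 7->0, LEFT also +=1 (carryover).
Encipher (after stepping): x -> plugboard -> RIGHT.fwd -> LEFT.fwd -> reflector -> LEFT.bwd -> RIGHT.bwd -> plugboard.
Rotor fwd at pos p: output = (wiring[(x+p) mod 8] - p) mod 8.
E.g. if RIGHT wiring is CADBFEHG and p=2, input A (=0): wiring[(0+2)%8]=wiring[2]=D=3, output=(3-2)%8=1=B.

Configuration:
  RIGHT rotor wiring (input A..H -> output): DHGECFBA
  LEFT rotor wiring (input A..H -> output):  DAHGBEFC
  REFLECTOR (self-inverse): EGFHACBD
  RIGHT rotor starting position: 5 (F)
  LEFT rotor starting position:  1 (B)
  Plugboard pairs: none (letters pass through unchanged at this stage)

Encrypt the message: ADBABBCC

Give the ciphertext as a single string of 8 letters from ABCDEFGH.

Answer: CHCGADBA

Derivation:
Char 1 ('A'): step: R->6, L=1; A->plug->A->R->D->L->A->refl->E->L'->F->R'->C->plug->C
Char 2 ('D'): step: R->7, L=1; D->plug->D->R->H->L->C->refl->F->L'->C->R'->H->plug->H
Char 3 ('B'): step: R->0, L->2 (L advanced); B->plug->B->R->H->L->G->refl->B->L'->G->R'->C->plug->C
Char 4 ('A'): step: R->1, L=2; A->plug->A->R->G->L->B->refl->G->L'->H->R'->G->plug->G
Char 5 ('B'): step: R->2, L=2; B->plug->B->R->C->L->H->refl->D->L'->E->R'->A->plug->A
Char 6 ('B'): step: R->3, L=2; B->plug->B->R->H->L->G->refl->B->L'->G->R'->D->plug->D
Char 7 ('C'): step: R->4, L=2; C->plug->C->R->F->L->A->refl->E->L'->B->R'->B->plug->B
Char 8 ('C'): step: R->5, L=2; C->plug->C->R->D->L->C->refl->F->L'->A->R'->A->plug->A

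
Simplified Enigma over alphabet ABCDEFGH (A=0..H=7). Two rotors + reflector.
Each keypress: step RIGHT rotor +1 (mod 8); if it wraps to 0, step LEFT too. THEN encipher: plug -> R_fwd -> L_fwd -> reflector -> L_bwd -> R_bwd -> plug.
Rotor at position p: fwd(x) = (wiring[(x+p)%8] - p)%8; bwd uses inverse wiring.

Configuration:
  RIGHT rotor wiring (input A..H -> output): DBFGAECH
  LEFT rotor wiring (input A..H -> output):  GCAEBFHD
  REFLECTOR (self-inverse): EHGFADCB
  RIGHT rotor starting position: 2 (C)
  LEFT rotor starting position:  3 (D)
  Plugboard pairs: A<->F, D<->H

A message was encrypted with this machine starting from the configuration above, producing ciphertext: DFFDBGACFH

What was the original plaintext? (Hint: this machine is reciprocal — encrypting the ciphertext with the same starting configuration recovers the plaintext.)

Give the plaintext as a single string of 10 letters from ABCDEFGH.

Answer: CHBADEEDCG

Derivation:
Char 1 ('D'): step: R->3, L=3; D->plug->H->R->C->L->C->refl->G->L'->B->R'->C->plug->C
Char 2 ('F'): step: R->4, L=3; F->plug->A->R->E->L->A->refl->E->L'->D->R'->D->plug->H
Char 3 ('F'): step: R->5, L=3; F->plug->A->R->H->L->F->refl->D->L'->F->R'->B->plug->B
Char 4 ('D'): step: R->6, L=3; D->plug->H->R->G->L->H->refl->B->L'->A->R'->F->plug->A
Char 5 ('B'): step: R->7, L=3; B->plug->B->R->E->L->A->refl->E->L'->D->R'->H->plug->D
Char 6 ('G'): step: R->0, L->4 (L advanced); G->plug->G->R->C->L->D->refl->F->L'->A->R'->E->plug->E
Char 7 ('A'): step: R->1, L=4; A->plug->F->R->B->L->B->refl->H->L'->D->R'->E->plug->E
Char 8 ('C'): step: R->2, L=4; C->plug->C->R->G->L->E->refl->A->L'->H->R'->H->plug->D
Char 9 ('F'): step: R->3, L=4; F->plug->A->R->D->L->H->refl->B->L'->B->R'->C->plug->C
Char 10 ('H'): step: R->4, L=4; H->plug->D->R->D->L->H->refl->B->L'->B->R'->G->plug->G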